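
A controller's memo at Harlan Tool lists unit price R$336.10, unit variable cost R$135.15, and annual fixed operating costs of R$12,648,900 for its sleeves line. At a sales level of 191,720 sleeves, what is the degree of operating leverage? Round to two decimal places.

Contribution at this volume is 191,720 × R$200.95 = R$38,526,134.00.
Subtracting fixed costs: EBIT = R$38,526,134.00 − R$12,648,900 = R$25,877,234.00.
So DOL = total CM / EBIT = R$38,526,134.00 / R$25,877,234.00 = 1.4888.

1.49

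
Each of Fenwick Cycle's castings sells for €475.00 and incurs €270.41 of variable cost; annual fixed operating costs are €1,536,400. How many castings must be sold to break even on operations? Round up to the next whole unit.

Contribution margin per unit = €475.00 − €270.41 = €204.59.
Break-even volume = fixed costs ÷ CM per unit = €1,536,400 ÷ €204.59 = 7,509.65, so 7,510 castings.

7,510 castings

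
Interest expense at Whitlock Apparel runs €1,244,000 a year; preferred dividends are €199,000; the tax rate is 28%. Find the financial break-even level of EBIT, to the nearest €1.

€1,520,389

Grossing the preferred dividend up to pre-tax terms: €199,000 / (1 − 0.28) = €276,388.89.
Financial break-even EBIT = interest + D_p ÷ (1 − t) = €1,244,000 + €276,388.89 = €1,520,388.89.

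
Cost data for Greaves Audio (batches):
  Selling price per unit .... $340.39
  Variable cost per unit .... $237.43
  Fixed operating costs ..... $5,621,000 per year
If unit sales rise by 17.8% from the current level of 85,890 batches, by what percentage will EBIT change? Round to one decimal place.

+48.9%

At 85,890 units, contribution = 85,890 × $102.96 = $8,843,234.40.
EBIT = $8,843,234.40 − $5,621,000 = $3,222,234.40.
DOL = contribution ÷ EBIT = $8,843,234.40 ÷ $3,222,234.40 = 2.7444.
%ΔEBIT = DOL × %ΔSales = 2.7444 × +17.8% = +48.9%.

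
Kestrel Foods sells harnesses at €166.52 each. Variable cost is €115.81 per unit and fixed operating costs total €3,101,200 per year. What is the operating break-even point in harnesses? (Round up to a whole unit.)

61,156 harnesses

Each unit contributes €166.52 − €115.81 = €50.71.
Break-even volume = fixed costs ÷ CM per unit = €3,101,200 ÷ €50.71 = 61,155.59, so 61,156 harnesses.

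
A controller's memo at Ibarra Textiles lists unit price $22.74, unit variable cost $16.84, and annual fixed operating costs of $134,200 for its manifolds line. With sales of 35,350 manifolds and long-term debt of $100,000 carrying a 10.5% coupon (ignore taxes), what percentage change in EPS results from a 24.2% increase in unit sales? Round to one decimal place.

Total contribution margin = 35,350 × $5.90 = $208,565.00.
EBIT = $208,565.00 − $134,200 = $74,365.00.
After interest of $10,500.00, pre-tax earnings = $63,865.00.
DCL = total CM / (EBIT − I) = $208,565.00 / $63,865.00 = 3.2657.
EPS therefore changes by 3.2657 × (+24.2%) = +79.0%.

+79.0%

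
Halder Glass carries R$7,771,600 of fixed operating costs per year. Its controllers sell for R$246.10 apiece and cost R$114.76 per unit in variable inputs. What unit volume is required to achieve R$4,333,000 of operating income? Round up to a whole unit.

92,163 controllers

Contribution margin per unit = R$246.10 − R$114.76 = R$131.34.
Need Q such that Q × R$131.34 − R$7,771,600 = R$4,333,000, i.e. Q = R$12,104,600 / R$131.34 = 92,162.33 → 92,163.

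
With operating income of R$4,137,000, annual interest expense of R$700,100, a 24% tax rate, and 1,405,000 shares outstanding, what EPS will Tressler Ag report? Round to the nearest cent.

R$1.86

Interest = R$700,100.00, so EBT = R$4,137,000 − R$700,100.00 = R$3,436,900.00.
After tax at 24%: net income = R$3,436,900.00 × 0.76 = R$2,612,044.00.
Per share: R$2,612,044.00 / 1,405,000 shares = R$1.86.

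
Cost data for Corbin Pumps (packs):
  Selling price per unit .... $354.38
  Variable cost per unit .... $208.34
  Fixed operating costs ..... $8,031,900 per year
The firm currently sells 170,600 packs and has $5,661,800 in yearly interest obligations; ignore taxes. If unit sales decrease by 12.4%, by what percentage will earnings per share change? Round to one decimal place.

Total contribution margin = 170,600 × $146.04 = $24,914,424.00.
EBIT = $24,914,424.00 − $8,031,900 = $16,882,524.00.
Interest = $5,661,800.00, so EBIT − I = $11,220,724.00.
Degree of combined leverage = contribution ÷ (EBIT − I) = $24,914,424.00 ÷ $11,220,724.00 = 2.2204.
%ΔEPS = DCL × %ΔSales = 2.2204 × -12.4% = -27.5%.

-27.5%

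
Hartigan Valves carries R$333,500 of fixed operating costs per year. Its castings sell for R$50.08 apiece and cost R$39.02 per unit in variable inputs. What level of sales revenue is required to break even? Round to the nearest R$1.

R$1,510,098

CM per unit = R$50.08 − R$39.02 = R$11.06; CM ratio = R$11.06 / R$50.08 = 0.2208.
Break-even sales = FC ÷ CM ratio = R$333,500 × R$50.08 / R$11.06 = R$1,510,098.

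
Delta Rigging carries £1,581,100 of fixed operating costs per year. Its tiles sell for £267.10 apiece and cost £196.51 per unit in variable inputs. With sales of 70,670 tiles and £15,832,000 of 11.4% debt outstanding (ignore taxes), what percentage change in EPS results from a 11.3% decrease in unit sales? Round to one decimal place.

-35.2%

Total contribution margin = 70,670 × £70.59 = £4,988,595.30.
EBIT = £4,988,595.30 − £1,581,100 = £3,407,495.30.
After interest of £1,804,848.00, pre-tax earnings = £1,602,647.30.
Degree of combined leverage = contribution ÷ (EBIT − I) = £4,988,595.30 ÷ £1,602,647.30 = 3.1127.
%ΔEPS = DCL × %ΔSales = 3.1127 × -11.3% = -35.2%.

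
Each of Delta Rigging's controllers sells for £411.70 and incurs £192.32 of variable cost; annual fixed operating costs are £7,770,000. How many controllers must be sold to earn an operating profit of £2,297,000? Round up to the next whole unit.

Unit CM = price − variable cost = £411.70 − £192.32 = £219.38.
Required volume = (fixed costs + target profit) ÷ CM = (£7,770,000 + £2,297,000) ÷ £219.38 = 45,888.41, so 45,889 controllers.

45,889 controllers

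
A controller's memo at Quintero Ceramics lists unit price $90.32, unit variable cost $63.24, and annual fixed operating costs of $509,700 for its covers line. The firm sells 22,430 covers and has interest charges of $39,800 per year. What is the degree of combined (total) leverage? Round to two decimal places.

10.49

Total contribution margin = 22,430 × $27.08 = $607,404.40.
EBIT = $607,404.40 − $509,700 = $97,704.40. Interest = $39,800.00.
DOL = $607,404.40 ÷ $97,704.40 = 6.2168; DFL = $97,704.40 ÷ $57,904.40 = 1.6873.
Combined leverage = 6.2168 × 1.6873 = 10.4896.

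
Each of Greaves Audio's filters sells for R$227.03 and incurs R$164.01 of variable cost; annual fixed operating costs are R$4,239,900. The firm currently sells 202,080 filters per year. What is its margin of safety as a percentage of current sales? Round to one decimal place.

Unit CM = price − variable cost = R$227.03 − R$164.01 = R$63.02. Break-even units = R$4,239,900 ÷ R$63.02 = 67,278.64; break-even revenue = 67,278.64 × R$227.03 = R$15,274,270.03.
Current sales = 202,080 × R$227.03 = R$45,878,222.40.
Margin of safety = (R$45,878,222.40 − R$15,274,270.03) ÷ R$45,878,222.40 = 66.7%.

66.7%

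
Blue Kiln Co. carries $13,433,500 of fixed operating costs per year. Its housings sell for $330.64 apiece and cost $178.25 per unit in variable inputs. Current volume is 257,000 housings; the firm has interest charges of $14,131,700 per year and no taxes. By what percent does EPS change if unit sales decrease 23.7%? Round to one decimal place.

At 257,000 units, contribution = 257,000 × $152.39 = $39,164,230.00.
Subtracting fixed costs: EBIT = $39,164,230.00 − $13,433,500 = $25,730,730.00.
Interest = $14,131,700.00, so EBIT − I = $11,599,030.00.
DCL = total CM / (EBIT − I) = $39,164,230.00 / $11,599,030.00 = 3.3765.
%ΔEPS = DCL × %ΔSales = 3.3765 × -23.7% = -80.0%.

-80.0%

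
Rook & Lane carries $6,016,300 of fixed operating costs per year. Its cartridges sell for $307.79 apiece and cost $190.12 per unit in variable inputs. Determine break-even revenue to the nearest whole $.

CM per unit = $307.79 − $190.12 = $117.67; CM ratio = $117.67 / $307.79 = 0.3823.
Break-even revenue = fixed costs × price ÷ CM = $6,016,300 × $307.79 ÷ $117.67 = $15,736,866.

$15,736,866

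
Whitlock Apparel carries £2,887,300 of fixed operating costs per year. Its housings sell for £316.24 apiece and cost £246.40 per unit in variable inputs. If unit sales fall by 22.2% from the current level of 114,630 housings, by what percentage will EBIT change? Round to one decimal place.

-34.7%

At 114,630 units, contribution = 114,630 × £69.84 = £8,005,759.20.
Subtracting fixed costs: EBIT = £8,005,759.20 − £2,887,300 = £5,118,459.20.
So DOL = total CM / EBIT = £8,005,759.20 / £5,118,459.20 = 1.5641.
Operating income changes by 1.5641 × -22.2% = -34.7%.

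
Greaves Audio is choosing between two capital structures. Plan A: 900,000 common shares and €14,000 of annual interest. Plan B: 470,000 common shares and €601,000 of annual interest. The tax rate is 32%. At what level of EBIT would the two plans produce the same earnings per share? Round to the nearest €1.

€1,242,605

Set EPS_A = EPS_B: (EBIT − €14,000)(1 − 0.32) ÷ 900,000 = (EBIT − €601,000)(1 − 0.32) ÷ 470,000.
Cancelling (1 − t) and cross-multiplying: 470,000·(EBIT − 14,000) = 900,000·(EBIT − 601,000).
Solving, EBIT = (601,000·900,000 − 14,000·470,000) / (900,000 − 470,000) = 534,320,000,000 / 430,000 = 1,242,604.65.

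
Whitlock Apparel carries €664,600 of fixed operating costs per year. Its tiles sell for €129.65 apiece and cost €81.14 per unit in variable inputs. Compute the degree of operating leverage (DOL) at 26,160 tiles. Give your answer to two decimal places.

2.10

Contribution at this volume is 26,160 × €48.51 = €1,269,021.60.
Operating income = contribution − fixed costs = €1,269,021.60 − €664,600 = €604,421.60.
So DOL = total CM / EBIT = €1,269,021.60 / €604,421.60 = 2.0996.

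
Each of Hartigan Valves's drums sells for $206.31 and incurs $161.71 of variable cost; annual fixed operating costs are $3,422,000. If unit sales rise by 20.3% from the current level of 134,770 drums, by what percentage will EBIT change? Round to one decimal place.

+47.1%

Total contribution margin = 134,770 × $44.60 = $6,010,742.00.
Subtracting fixed costs: EBIT = $6,010,742.00 − $3,422,000 = $2,588,742.00.
Degree of operating leverage = $6,010,742.00 / $2,588,742.00 = 2.3219.
So EBIT moves 2.3219 × (+20.3%) = +47.1%.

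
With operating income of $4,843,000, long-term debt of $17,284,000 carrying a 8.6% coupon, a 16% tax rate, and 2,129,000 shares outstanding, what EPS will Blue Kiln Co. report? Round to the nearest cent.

$1.32

Interest = $1,486,424.00, so EBT = $4,843,000 − $1,486,424.00 = $3,356,576.00.
After tax at 16%: net income = $3,356,576.00 × 0.84 = $2,819,523.84.
EPS = $2,819,523.84 ÷ 2,129,000 = $1.32.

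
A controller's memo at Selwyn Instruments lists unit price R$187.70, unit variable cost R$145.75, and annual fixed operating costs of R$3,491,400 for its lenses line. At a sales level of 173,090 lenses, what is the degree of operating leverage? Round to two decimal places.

1.93

Total contribution margin = 173,090 × R$41.95 = R$7,261,125.50.
Operating income = contribution − fixed costs = R$7,261,125.50 − R$3,491,400 = R$3,769,725.50.
DOL = contribution ÷ EBIT = R$7,261,125.50 ÷ R$3,769,725.50 = 1.9262.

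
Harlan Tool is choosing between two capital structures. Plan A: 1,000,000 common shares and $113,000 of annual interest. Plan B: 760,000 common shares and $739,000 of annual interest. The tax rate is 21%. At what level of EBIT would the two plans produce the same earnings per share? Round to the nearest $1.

$2,721,333

At indifference, (EBIT − 113,000)(1 − t)/1,000,000 = (EBIT − 739,000)(1 − t)/760,000.
The (1 − t) factor cancels: (EBIT − 113,000) × 760,000 = (EBIT − 739,000) × 1,000,000.
Solving, EBIT = (739,000·1,000,000 − 113,000·760,000) / (1,000,000 − 760,000) = 653,120,000,000 / 240,000 = 2,721,333.33.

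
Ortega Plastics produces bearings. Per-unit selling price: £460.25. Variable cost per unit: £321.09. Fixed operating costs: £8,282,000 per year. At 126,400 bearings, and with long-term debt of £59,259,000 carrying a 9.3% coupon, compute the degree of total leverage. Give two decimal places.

4.63

Contribution at this volume is 126,400 × £139.16 = £17,589,824.00.
Subtracting fixed costs: EBIT = £17,589,824.00 − £8,282,000 = £9,307,824.00. Interest = £5,511,087.00, so EBIT − I = £3,796,737.00.
Degree of total leverage = total CM / (EBIT − interest) = £17,589,824.00 / £3,796,737.00 = 4.6329.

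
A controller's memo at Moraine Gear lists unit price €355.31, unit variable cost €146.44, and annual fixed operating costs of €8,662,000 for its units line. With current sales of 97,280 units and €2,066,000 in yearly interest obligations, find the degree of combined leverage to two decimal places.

Contribution at this volume is 97,280 × €208.87 = €20,318,873.60.
Subtracting fixed costs: EBIT = €20,318,873.60 − €8,662,000 = €11,656,873.60. Interest = €2,066,000.00, so EBIT − I = €9,590,873.60.
DCL = contribution ÷ (EBIT − I) = €20,318,873.60 ÷ €9,590,873.60 = 2.1186.

2.12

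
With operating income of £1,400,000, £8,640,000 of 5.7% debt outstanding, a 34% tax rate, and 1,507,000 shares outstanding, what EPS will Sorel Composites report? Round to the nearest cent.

Interest = £492,480.00, so EBT = £1,400,000 − £492,480.00 = £907,520.00.
Net income = £907,520.00 × (1 − 0.34) = £598,963.20.
EPS = £598,963.20 ÷ 1,507,000 = £0.40.

£0.40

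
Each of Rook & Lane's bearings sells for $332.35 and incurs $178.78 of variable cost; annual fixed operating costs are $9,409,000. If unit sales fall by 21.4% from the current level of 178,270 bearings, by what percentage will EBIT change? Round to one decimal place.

-32.6%

At 178,270 units, contribution = 178,270 × $153.57 = $27,376,923.90.
Subtracting fixed costs: EBIT = $27,376,923.90 − $9,409,000 = $17,967,923.90.
DOL = contribution ÷ EBIT = $27,376,923.90 ÷ $17,967,923.90 = 1.5237.
Operating income changes by 1.5237 × -21.4% = -32.6%.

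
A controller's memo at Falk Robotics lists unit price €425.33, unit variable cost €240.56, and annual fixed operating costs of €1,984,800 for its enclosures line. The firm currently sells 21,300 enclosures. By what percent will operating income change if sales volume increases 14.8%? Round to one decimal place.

+29.9%

Total contribution margin = 21,300 × €184.77 = €3,935,601.00.
Subtracting fixed costs: EBIT = €3,935,601.00 − €1,984,800 = €1,950,801.00.
Degree of operating leverage = €3,935,601.00 / €1,950,801.00 = 2.0174.
%ΔEBIT = DOL × %ΔSales = 2.0174 × +14.8% = +29.9%.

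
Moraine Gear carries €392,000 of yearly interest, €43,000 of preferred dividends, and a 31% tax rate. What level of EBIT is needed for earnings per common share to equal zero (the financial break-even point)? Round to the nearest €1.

€454,319

Grossing the preferred dividend up to pre-tax terms: €43,000 / (1 − 0.31) = €62,318.84.
EPS = 0 when EBIT covers interest plus the pre-tax preferred burden: €392,000 + €62,318.84 = €454,318.84.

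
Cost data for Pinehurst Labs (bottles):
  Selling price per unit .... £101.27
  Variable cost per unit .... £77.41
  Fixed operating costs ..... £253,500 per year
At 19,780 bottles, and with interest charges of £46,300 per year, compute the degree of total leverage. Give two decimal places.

2.74

Total contribution margin = 19,780 × £23.86 = £471,950.80.
EBIT = £471,950.80 − £253,500 = £218,450.80. Interest = £46,300.00.
DOL = £471,950.80 ÷ £218,450.80 = 2.1604; DFL = £218,450.80 ÷ £172,150.80 = 1.2690.
DCL = DOL × DFL = 2.1604 × 1.2690 = 2.7415.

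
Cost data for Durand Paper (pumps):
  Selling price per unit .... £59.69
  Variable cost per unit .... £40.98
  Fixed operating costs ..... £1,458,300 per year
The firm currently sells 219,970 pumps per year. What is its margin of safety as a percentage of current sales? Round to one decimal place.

64.6%

Unit CM = price − variable cost = £59.69 − £40.98 = £18.71. Break-even units = £1,458,300 ÷ £18.71 = 77,942.28; break-even revenue = 77,942.28 × £59.69 = £4,652,374.51.
Actual sales revenue = 219,970 × £59.69 = £13,130,009.30.
Margin of safety = (£13,130,009.30 − £4,652,374.51) ÷ £13,130,009.30 = 64.6%.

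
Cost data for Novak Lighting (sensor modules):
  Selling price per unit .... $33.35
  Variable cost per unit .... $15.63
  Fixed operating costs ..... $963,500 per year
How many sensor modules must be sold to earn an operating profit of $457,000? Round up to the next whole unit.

Unit CM = price − variable cost = $33.35 − $15.63 = $17.72.
Required volume = (fixed costs + target profit) ÷ CM = ($963,500 + $457,000) ÷ $17.72 = 80,163.66, so 80,164 sensor modules.

80,164 sensor modules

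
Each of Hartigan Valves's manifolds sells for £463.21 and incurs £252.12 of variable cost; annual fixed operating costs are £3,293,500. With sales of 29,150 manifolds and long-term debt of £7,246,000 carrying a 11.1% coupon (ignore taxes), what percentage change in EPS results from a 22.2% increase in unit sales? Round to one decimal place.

Contribution at this volume is 29,150 × £211.09 = £6,153,273.50.
EBIT = £6,153,273.50 − £3,293,500 = £2,859,773.50.
Interest = £804,306.00, so EBIT − I = £2,055,467.50.
DCL = total CM / (EBIT − I) = £6,153,273.50 / £2,055,467.50 = 2.9936.
%ΔEPS = DCL × %ΔSales = 2.9936 × +22.2% = +66.5%.

+66.5%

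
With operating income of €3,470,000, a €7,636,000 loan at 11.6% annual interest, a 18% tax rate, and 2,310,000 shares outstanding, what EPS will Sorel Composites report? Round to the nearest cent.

€0.92

Interest = €885,776.00, so EBT = €3,470,000 − €885,776.00 = €2,584,224.00.
After tax at 18%: net income = €2,584,224.00 × 0.82 = €2,119,063.68.
EPS = €2,119,063.68 ÷ 2,310,000 = €0.92.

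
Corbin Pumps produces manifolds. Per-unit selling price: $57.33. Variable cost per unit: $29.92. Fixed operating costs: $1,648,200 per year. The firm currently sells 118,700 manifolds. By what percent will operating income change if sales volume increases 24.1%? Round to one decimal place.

+48.8%

Contribution at this volume is 118,700 × $27.41 = $3,253,567.00.
EBIT = $3,253,567.00 − $1,648,200 = $1,605,367.00.
Degree of operating leverage = $3,253,567.00 / $1,605,367.00 = 2.0267.
Operating income changes by 2.0267 × +24.1% = +48.8%.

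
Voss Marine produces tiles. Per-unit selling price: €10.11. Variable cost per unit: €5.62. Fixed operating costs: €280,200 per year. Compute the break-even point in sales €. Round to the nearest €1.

CM per unit = €10.11 − €5.62 = €4.49; CM ratio = €4.49 / €10.11 = 0.4441.
Break-even revenue = fixed costs × price ÷ CM = €280,200 × €10.11 ÷ €4.49 = €630,918.

€630,918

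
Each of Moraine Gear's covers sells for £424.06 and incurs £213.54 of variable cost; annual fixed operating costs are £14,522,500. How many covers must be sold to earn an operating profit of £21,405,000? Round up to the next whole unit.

170,661 covers

Contribution margin per unit = £424.06 − £213.54 = £210.52.
Required volume = (fixed costs + target profit) ÷ CM = (£14,522,500 + £21,405,000) ÷ £210.52 = 170,660.74, so 170,661 covers.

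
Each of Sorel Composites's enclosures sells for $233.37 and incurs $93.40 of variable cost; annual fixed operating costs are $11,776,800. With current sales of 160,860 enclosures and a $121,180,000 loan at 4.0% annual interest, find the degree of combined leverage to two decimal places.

3.82

Total contribution margin = 160,860 × $139.97 = $22,515,574.20.
Operating income = contribution − fixed costs = $22,515,574.20 − $11,776,800 = $10,738,774.20. Interest = $4,847,200.00, so EBIT − I = $5,891,574.20.
DCL = contribution ÷ (EBIT − I) = $22,515,574.20 ÷ $5,891,574.20 = 3.8217.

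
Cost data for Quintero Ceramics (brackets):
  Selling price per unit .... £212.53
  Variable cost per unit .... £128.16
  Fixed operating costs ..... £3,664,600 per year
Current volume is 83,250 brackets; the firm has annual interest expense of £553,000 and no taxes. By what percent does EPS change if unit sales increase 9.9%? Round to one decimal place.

At 83,250 units, contribution = 83,250 × £84.37 = £7,023,802.50.
Subtracting fixed costs: EBIT = £7,023,802.50 − £3,664,600 = £3,359,202.50.
Interest = £553,000.00, so EBIT − I = £2,806,202.50.
Degree of combined leverage = contribution ÷ (EBIT − I) = £7,023,802.50 ÷ £2,806,202.50 = 2.5030.
%ΔEPS = DCL × %ΔSales = 2.5030 × +9.9% = +24.8%.

+24.8%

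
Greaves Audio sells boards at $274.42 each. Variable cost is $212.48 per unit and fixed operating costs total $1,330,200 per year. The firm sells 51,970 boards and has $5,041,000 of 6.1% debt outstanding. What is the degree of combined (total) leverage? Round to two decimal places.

At 51,970 units, contribution = 51,970 × $61.94 = $3,219,021.80.
Operating income = contribution − fixed costs = $3,219,021.80 − $1,330,200 = $1,888,821.80. Interest = $307,501.00, so EBIT − I = $1,581,320.80.
DCL = contribution ÷ (EBIT − I) = $3,219,021.80 ÷ $1,581,320.80 = 2.0357.

2.04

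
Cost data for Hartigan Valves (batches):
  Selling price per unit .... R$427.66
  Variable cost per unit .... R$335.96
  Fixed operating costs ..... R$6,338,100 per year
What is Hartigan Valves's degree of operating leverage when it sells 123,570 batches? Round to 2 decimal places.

2.27

At 123,570 units, contribution = 123,570 × R$91.70 = R$11,331,369.00.
Operating income = contribution − fixed costs = R$11,331,369.00 − R$6,338,100 = R$4,993,269.00.
DOL = contribution ÷ EBIT = R$11,331,369.00 ÷ R$4,993,269.00 = 2.2693.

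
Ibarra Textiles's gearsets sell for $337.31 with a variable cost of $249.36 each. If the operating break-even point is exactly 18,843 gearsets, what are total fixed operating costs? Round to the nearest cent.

$1,657,241.85

Each unit contributes $337.31 − $249.36 = $87.95.
Since BE = FC / CM, FC = 18,843 × $87.95 = $1,657,241.85.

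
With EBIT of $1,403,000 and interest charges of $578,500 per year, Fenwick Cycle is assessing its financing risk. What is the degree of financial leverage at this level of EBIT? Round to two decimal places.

1.70

Interest = $578,500.00.
Degree of financial leverage = EBIT / (EBIT − interest) = $1,403,000 / $824,500.00 = 1.7016.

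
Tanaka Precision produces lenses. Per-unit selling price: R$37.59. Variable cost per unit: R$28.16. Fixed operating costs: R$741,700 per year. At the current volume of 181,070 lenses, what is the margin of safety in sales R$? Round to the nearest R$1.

R$3,849,846

Each unit contributes R$37.59 − R$28.16 = R$9.43. Break-even units = R$741,700 ÷ R$9.43 = 78,653.23; break-even revenue = 78,653.23 × R$37.59 = R$2,956,575.08.
Actual sales revenue = 181,070 × R$37.59 = R$6,806,421.30.
Margin of safety = R$6,806,421.30 − R$2,956,575.08 = R$3,849,846.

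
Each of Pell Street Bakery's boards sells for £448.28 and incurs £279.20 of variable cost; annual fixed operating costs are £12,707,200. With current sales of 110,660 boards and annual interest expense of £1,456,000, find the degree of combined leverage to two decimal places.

Total contribution margin = 110,660 × £169.08 = £18,710,392.80.
EBIT = £18,710,392.80 − £12,707,200 = £6,003,192.80. Interest = £1,456,000.00, so EBIT − I = £4,547,192.80.
Degree of total leverage = total CM / (EBIT − interest) = £18,710,392.80 / £4,547,192.80 = 4.1147.

4.11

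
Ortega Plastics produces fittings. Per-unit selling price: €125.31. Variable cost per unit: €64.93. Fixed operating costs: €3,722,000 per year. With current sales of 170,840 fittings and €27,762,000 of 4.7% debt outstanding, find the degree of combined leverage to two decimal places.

Contribution at this volume is 170,840 × €60.38 = €10,315,319.20.
EBIT = €10,315,319.20 − €3,722,000 = €6,593,319.20. Interest = €1,304,814.00.
DOL = €10,315,319.20 ÷ €6,593,319.20 = 1.5645; DFL = €6,593,319.20 ÷ €5,288,505.20 = 1.2467.
DCL = DOL × DFL = 1.5645 × 1.2467 = 1.9505.

1.95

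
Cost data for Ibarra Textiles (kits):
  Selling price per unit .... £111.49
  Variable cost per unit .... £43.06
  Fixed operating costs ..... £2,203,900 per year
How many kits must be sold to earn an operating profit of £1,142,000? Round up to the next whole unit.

48,896 kits

Contribution margin per unit = £111.49 − £43.06 = £68.43.
Need Q such that Q × £68.43 − £2,203,900 = £1,142,000, i.e. Q = £3,345,900 / £68.43 = 48,895.22 → 48,896.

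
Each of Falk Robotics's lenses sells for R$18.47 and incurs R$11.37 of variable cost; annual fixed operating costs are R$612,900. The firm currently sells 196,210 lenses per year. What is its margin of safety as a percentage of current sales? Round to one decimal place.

56.0%

Unit CM = price − variable cost = R$18.47 − R$11.37 = R$7.10. Break-even units = R$612,900 ÷ R$7.10 = 86,323.94; break-even revenue = 86,323.94 × R$18.47 = R$1,594,403.24.
Current sales = 196,210 × R$18.47 = R$3,623,998.70.
Margin of safety = (R$3,623,998.70 − R$1,594,403.24) ÷ R$3,623,998.70 = 56.0%.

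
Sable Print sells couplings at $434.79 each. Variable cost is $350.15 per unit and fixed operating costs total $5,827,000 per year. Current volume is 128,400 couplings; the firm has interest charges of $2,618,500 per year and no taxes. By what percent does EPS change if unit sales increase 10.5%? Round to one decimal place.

Total contribution margin = 128,400 × $84.64 = $10,867,776.00.
Subtracting fixed costs: EBIT = $10,867,776.00 − $5,827,000 = $5,040,776.00.
After interest of $2,618,500.00, pre-tax earnings = $2,422,276.00.
Degree of combined leverage = contribution ÷ (EBIT − I) = $10,867,776.00 ÷ $2,422,276.00 = 4.4866.
%ΔEPS = DCL × %ΔSales = 4.4866 × +10.5% = +47.1%.

+47.1%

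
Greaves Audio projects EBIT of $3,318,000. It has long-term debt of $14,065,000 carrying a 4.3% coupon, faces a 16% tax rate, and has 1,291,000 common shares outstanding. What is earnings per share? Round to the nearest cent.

$1.77

Interest = $604,795.00, so EBT = $3,318,000 − $604,795.00 = $2,713,205.00.
After tax at 16%: net income = $2,713,205.00 × 0.84 = $2,279,092.20.
EPS = $2,279,092.20 ÷ 1,291,000 = $1.77.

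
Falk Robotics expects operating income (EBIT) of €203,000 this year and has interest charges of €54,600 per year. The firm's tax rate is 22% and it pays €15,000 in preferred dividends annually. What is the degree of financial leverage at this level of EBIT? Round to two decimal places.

Annual interest charges come to €54,600.00.
Pre-tax preferred-dividend burden = €15,000 ÷ (1 − 0.22) = €19,230.77.
DFL = EBIT ÷ [EBIT − I − D_p/(1−t)] = €203,000 ÷ [€203,000 − €54,600.00 − €19,230.77] = €203,000 ÷ €129,169.23 = 1.5716.

1.57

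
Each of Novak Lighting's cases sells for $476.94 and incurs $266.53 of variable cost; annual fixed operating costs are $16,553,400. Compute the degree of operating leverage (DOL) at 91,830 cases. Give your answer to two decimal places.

Total contribution margin = 91,830 × $210.41 = $19,321,950.30.
Subtracting fixed costs: EBIT = $19,321,950.30 − $16,553,400 = $2,768,550.30.
DOL = contribution ÷ EBIT = $19,321,950.30 ÷ $2,768,550.30 = 6.9791.

6.98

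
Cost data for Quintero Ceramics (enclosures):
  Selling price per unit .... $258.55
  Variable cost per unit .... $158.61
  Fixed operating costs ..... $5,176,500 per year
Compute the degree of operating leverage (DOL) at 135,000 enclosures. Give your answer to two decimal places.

1.62

Total contribution margin = 135,000 × $99.94 = $13,491,900.00.
EBIT = $13,491,900.00 − $5,176,500 = $8,315,400.00.
DOL = contribution ÷ EBIT = $13,491,900.00 ÷ $8,315,400.00 = 1.6225.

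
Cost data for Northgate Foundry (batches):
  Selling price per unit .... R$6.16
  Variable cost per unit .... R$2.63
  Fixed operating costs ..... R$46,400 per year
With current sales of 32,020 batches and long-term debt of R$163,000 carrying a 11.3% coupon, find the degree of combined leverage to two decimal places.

2.34

At 32,020 units, contribution = 32,020 × R$3.53 = R$113,030.60.
Subtracting fixed costs: EBIT = R$113,030.60 − R$46,400 = R$66,630.60. Interest = R$18,419.00.
DOL = R$113,030.60 ÷ R$66,630.60 = 1.6964; DFL = R$66,630.60 ÷ R$48,211.60 = 1.3820.
DCL = DOL × DFL = 1.6964 × 1.3820 = 2.3444.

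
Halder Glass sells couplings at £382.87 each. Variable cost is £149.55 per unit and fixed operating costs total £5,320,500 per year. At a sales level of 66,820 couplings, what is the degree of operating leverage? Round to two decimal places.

Total contribution margin = 66,820 × £233.32 = £15,590,442.40.
EBIT = £15,590,442.40 − £5,320,500 = £10,269,942.40.
So DOL = total CM / EBIT = £15,590,442.40 / £10,269,942.40 = 1.5181.

1.52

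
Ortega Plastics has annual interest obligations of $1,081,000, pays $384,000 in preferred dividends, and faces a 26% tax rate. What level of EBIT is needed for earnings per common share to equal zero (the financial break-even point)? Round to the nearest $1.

Grossing the preferred dividend up to pre-tax terms: $384,000 / (1 − 0.26) = $518,918.92.
Financial break-even EBIT = interest + D_p ÷ (1 − t) = $1,081,000 + $518,918.92 = $1,599,918.92.

$1,599,919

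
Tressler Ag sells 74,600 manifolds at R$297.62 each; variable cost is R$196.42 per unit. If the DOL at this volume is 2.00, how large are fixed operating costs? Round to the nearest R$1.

Total contribution margin = 74,600 × R$101.20 = R$7,549,520.00.
DOL = contribution / EBIT, so EBIT = R$7,549,520.00 / 2.00 = R$3,774,760.00.
Fixed costs = CM − EBIT = R$7,549,520.00 − R$3,774,760.00 = R$3,774,760.

R$3,774,760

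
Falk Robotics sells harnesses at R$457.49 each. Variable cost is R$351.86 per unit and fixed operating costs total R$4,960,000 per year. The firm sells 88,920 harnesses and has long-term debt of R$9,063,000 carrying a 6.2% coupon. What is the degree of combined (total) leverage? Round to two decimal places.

Total contribution margin = 88,920 × R$105.63 = R$9,392,619.60.
Operating income = contribution − fixed costs = R$9,392,619.60 − R$4,960,000 = R$4,432,619.60. Interest = R$561,906.00.
DOL = R$9,392,619.60 ÷ R$4,432,619.60 = 2.1190; DFL = R$4,432,619.60 ÷ R$3,870,713.60 = 1.1452.
DCL = DOL × DFL = 2.1190 × 1.1452 = 2.4267.

2.43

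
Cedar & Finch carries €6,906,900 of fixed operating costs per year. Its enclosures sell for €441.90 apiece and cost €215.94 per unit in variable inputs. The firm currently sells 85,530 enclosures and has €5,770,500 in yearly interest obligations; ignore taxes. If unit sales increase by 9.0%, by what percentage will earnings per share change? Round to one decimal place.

Total contribution margin = 85,530 × €225.96 = €19,326,358.80.
Operating income = contribution − fixed costs = €19,326,358.80 − €6,906,900 = €12,419,458.80.
Interest = €5,770,500.00, so EBIT − I = €6,648,958.80.
DCL = total CM / (EBIT − I) = €19,326,358.80 / €6,648,958.80 = 2.9067.
%ΔEPS = DCL × %ΔSales = 2.9067 × +9.0% = +26.2%.

+26.2%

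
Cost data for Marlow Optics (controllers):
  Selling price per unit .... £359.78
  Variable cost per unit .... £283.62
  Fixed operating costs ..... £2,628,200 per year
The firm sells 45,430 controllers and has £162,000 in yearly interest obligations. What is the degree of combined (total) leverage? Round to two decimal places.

5.17

At 45,430 units, contribution = 45,430 × £76.16 = £3,459,948.80.
Subtracting fixed costs: EBIT = £3,459,948.80 − £2,628,200 = £831,748.80. Interest = £162,000.00.
DOL = £3,459,948.80 ÷ £831,748.80 = 4.1598; DFL = £831,748.80 ÷ £669,748.80 = 1.2419.
DCL = DOL × DFL = 4.1598 × 1.2419 = 5.1661.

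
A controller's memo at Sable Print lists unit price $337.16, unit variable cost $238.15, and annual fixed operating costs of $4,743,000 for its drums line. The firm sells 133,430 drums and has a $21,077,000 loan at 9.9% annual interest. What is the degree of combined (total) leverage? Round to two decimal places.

At 133,430 units, contribution = 133,430 × $99.01 = $13,210,904.30.
Subtracting fixed costs: EBIT = $13,210,904.30 − $4,743,000 = $8,467,904.30. Interest = $2,086,623.00.
DOL = $13,210,904.30 ÷ $8,467,904.30 = 1.5601; DFL = $8,467,904.30 ÷ $6,381,281.30 = 1.3270.
Combined leverage = 1.5601 × 1.3270 = 2.0703.

2.07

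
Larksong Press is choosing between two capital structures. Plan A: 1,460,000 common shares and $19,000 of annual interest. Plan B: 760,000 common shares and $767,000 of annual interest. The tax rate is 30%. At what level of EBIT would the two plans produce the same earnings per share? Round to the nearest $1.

$1,579,114

At indifference, (EBIT − 19,000)(1 − t)/1,460,000 = (EBIT − 767,000)(1 − t)/760,000.
The (1 − t) factor cancels: (EBIT − 19,000) × 760,000 = (EBIT − 767,000) × 1,460,000.
Solving, EBIT = (767,000·1,460,000 − 19,000·760,000) / (1,460,000 − 760,000) = 1,105,380,000,000 / 700,000 = 1,579,114.29.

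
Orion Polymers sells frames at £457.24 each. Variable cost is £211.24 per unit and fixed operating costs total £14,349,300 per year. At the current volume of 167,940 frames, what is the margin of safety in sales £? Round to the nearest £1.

£50,117,853

Contribution margin per unit = £457.24 − £211.24 = £246.00. Break-even units = £14,349,300 ÷ £246.00 = 58,330.49; break-even revenue = 58,330.49 × £457.24 = £26,671,032.24.
Actual sales revenue = 167,940 × £457.24 = £76,788,885.60.
Margin of safety = £76,788,885.60 − £26,671,032.24 = £50,117,853.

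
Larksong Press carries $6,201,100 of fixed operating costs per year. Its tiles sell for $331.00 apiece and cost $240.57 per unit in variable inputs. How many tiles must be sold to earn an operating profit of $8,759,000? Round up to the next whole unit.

165,433 tiles

Contribution margin per unit = $331.00 − $240.57 = $90.43.
Required volume = (fixed costs + target profit) ÷ CM = ($6,201,100 + $8,759,000) ÷ $90.43 = 165,432.93, so 165,433 tiles.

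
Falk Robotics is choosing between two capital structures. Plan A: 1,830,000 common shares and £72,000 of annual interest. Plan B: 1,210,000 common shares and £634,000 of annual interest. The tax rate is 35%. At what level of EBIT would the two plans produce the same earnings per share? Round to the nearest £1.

Set EPS_A = EPS_B: (EBIT − £72,000)(1 − 0.35) ÷ 1,830,000 = (EBIT − £634,000)(1 − 0.35) ÷ 1,210,000.
Cancelling (1 − t) and cross-multiplying: 1,210,000·(EBIT − 72,000) = 1,830,000·(EBIT − 634,000).
EBIT × (1,830,000 − 1,210,000) = 634,000 × 1,830,000 − 72,000 × 1,210,000 = 1,073,100,000,000, so EBIT = 1,073,100,000,000 ÷ 620,000 = 1,730,806.45.

£1,730,806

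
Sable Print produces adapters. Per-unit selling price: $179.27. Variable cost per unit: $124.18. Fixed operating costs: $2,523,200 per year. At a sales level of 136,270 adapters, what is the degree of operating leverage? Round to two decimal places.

1.51

At 136,270 units, contribution = 136,270 × $55.09 = $7,507,114.30.
Operating income = contribution − fixed costs = $7,507,114.30 − $2,523,200 = $4,983,914.30.
DOL = contribution ÷ EBIT = $7,507,114.30 ÷ $4,983,914.30 = 1.5063.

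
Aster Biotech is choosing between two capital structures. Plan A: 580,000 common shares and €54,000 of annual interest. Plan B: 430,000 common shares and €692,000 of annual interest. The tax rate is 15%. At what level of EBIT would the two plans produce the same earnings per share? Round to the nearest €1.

€2,520,933

Set EPS_A = EPS_B: (EBIT − €54,000)(1 − 0.15) ÷ 580,000 = (EBIT − €692,000)(1 − 0.15) ÷ 430,000.
The (1 − t) factor cancels: (EBIT − 54,000) × 430,000 = (EBIT − 692,000) × 580,000.
EBIT × (580,000 − 430,000) = 692,000 × 580,000 − 54,000 × 430,000 = 378,140,000,000, so EBIT = 378,140,000,000 ÷ 150,000 = 2,520,933.33.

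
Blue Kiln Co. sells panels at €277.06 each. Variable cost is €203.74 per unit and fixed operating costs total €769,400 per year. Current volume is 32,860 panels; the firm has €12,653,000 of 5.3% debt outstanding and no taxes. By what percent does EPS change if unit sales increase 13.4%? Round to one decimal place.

+33.3%

At 32,860 units, contribution = 32,860 × €73.32 = €2,409,295.20.
EBIT = €2,409,295.20 − €769,400 = €1,639,895.20.
Interest = €670,609.00, so EBIT − I = €969,286.20.
DCL = total CM / (EBIT − I) = €2,409,295.20 / €969,286.20 = 2.4856.
%ΔEPS = DCL × %ΔSales = 2.4856 × +13.4% = +33.3%.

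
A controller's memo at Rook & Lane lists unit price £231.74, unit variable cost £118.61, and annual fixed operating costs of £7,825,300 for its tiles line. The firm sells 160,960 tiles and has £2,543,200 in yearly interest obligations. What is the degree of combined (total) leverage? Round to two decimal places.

At 160,960 units, contribution = 160,960 × £113.13 = £18,209,404.80.
Subtracting fixed costs: EBIT = £18,209,404.80 − £7,825,300 = £10,384,104.80. Interest = £2,543,200.00, so EBIT − I = £7,840,904.80.
DCL = contribution ÷ (EBIT − I) = £18,209,404.80 ÷ £7,840,904.80 = 2.3224.

2.32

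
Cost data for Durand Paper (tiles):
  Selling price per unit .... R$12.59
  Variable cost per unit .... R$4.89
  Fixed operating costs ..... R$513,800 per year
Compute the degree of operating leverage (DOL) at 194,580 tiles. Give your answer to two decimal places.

Contribution at this volume is 194,580 × R$7.70 = R$1,498,266.00.
Operating income = contribution − fixed costs = R$1,498,266.00 − R$513,800 = R$984,466.00.
Degree of operating leverage = R$1,498,266.00 / R$984,466.00 = 1.5219.

1.52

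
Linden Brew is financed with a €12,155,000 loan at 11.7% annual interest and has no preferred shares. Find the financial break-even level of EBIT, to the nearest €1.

€1,422,135

Annual interest = 11.7% × €12,155,000 = €1,422,135.00.
Without preferred stock the financial break-even is simply EBIT = interest = €1,422,135.00.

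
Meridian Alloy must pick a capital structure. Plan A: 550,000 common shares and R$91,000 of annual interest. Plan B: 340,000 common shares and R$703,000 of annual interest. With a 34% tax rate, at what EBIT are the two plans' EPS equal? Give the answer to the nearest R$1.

Set EPS_A = EPS_B: (EBIT − R$91,000)(1 − 0.34) ÷ 550,000 = (EBIT − R$703,000)(1 − 0.34) ÷ 340,000.
Cancelling (1 − t) and cross-multiplying: 340,000·(EBIT − 91,000) = 550,000·(EBIT − 703,000).
EBIT × (550,000 − 340,000) = 703,000 × 550,000 − 91,000 × 340,000 = 355,710,000,000, so EBIT = 355,710,000,000 ÷ 210,000 = 1,693,857.14.

R$1,693,857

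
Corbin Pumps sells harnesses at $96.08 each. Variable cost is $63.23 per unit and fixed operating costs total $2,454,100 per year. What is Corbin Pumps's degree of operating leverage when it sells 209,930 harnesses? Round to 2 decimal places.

1.55

Contribution at this volume is 209,930 × $32.85 = $6,896,200.50.
Operating income = contribution − fixed costs = $6,896,200.50 − $2,454,100 = $4,442,100.50.
Degree of operating leverage = $6,896,200.50 / $4,442,100.50 = 1.5525.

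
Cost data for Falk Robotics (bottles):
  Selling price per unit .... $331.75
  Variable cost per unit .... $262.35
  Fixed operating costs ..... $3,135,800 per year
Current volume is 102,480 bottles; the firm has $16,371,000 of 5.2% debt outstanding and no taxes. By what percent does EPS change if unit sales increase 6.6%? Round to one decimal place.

Total contribution margin = 102,480 × $69.40 = $7,112,112.00.
Subtracting fixed costs: EBIT = $7,112,112.00 − $3,135,800 = $3,976,312.00.
Interest = $851,292.00, so EBIT − I = $3,125,020.00.
Degree of combined leverage = contribution ÷ (EBIT − I) = $7,112,112.00 ÷ $3,125,020.00 = 2.2759.
EPS therefore changes by 2.2759 × (+6.6%) = +15.0%.

+15.0%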